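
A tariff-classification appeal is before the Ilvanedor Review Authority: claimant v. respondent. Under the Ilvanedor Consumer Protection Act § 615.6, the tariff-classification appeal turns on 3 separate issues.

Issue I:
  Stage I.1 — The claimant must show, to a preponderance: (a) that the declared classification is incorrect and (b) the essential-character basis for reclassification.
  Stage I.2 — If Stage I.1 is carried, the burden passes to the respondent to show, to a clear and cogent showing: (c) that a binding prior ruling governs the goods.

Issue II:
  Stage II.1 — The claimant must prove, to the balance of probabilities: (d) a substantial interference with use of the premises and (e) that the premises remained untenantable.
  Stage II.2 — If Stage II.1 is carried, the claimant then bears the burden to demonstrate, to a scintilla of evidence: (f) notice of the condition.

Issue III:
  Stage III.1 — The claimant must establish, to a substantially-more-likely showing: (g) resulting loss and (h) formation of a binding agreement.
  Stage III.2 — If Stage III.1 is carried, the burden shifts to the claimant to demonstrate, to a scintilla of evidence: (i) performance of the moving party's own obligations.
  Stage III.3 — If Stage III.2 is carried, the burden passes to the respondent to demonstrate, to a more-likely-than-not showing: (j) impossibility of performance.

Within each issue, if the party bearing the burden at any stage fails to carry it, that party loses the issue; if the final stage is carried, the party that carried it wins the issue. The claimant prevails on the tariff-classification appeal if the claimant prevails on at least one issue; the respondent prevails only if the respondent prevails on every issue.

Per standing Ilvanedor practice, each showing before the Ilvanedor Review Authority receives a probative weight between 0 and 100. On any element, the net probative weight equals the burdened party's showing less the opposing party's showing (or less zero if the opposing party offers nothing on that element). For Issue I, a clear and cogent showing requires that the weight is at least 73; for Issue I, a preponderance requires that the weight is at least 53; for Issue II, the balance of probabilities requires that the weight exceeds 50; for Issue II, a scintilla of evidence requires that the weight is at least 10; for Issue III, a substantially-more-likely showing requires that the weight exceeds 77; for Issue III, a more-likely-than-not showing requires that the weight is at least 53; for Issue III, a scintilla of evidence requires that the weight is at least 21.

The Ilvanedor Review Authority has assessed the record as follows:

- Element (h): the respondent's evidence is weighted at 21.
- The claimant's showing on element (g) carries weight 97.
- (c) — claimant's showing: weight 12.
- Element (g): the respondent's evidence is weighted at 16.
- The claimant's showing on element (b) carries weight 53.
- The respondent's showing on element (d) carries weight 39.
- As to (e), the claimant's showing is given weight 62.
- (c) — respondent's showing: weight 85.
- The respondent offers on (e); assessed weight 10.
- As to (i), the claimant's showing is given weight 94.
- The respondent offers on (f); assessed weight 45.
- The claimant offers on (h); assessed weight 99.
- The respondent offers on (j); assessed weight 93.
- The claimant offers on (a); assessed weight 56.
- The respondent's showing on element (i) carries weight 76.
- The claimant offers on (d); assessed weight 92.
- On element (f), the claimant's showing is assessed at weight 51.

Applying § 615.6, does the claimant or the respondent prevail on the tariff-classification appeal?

— Issue I —
Stage I.1 — burden on claimant; standard: a preponderance (weight is at least 53).
    (a): 56 ≥ 53 [met]
    (b): 53 ≥ 53 [met]
  Stage I.1 is satisfied; the onus moves to the respondent.
Stage I.2 — burden on respondent; standard: a clear and cogent showing (weight is at least 73).
    (c): 85 − 12 = 73 ≥ 73 [met]
  All elements met at the final stage.
Every stage carried; the respondent prevails on this issue.
— Issue II —
Stage II.1 (claimant, the balance of probabilities, weight exceeds 50): (d) net 92−39=53 > 50 — meets; (e) net 62−10=52 > 50 — meets.
  All elements met. The claimant retains the burden for Stage II.2.
Stage II.2 (claimant, a scintilla of evidence, weight is at least 10): (f) net 51−45=6 < 10 — fails.
  Not every element is met, so the claimant fails to carry Stage II.2.
The analysis ends at Stage II.2; the respondent prevails on this issue.
— Issue III —
Stage III.1 (claimant, a substantially-more-likely showing, weight exceeds 77): (g) net 97−16=81 > 77 — meets; (h) net 99−21=78 > 77 — meets.
  Stage III.1 carried; the burden remains with the claimant.
Stage III.2 (claimant, a scintilla of evidence, weight is at least 21): (i) net 94−76=18 < 21 — fails.
  Stage III.2 not carried; the claimant fails its burden.
So the respondent prevails on this issue.
Per-issue: Issue I → respondent; Issue II → respondent; Issue III → respondent. The claimant must prevail on at least one issue; overall, the respondent prevails.

respondent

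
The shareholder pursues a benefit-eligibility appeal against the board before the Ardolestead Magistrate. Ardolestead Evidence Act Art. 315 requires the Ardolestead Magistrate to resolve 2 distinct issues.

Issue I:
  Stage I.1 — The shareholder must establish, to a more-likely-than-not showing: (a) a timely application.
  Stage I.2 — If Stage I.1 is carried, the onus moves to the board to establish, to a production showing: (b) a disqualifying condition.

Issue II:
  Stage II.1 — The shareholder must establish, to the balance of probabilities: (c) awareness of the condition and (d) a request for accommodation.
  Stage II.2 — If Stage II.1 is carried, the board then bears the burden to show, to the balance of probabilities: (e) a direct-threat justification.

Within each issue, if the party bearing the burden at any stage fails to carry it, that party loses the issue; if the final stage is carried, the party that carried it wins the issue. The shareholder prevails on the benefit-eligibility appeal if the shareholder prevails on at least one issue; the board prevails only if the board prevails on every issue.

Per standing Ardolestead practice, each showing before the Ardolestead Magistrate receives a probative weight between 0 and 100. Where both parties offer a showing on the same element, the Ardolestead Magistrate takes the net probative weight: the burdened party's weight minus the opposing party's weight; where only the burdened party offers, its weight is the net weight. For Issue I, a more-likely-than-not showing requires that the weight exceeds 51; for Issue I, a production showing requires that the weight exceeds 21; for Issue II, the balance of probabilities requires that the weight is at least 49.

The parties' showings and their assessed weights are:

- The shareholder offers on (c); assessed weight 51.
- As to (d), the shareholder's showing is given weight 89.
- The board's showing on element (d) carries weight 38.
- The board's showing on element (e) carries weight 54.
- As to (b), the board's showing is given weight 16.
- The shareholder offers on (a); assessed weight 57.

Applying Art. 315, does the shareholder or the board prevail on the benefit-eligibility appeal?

shareholder

— Issue I —
At Stage I.1 the shareholder must meet a more-likely-than-not showing (weight exceeds 51): on (a) the weight is 57, which does exceed 51, so (a) meets the standard.
  The shareholder carries Stage I.1; the board now bears the burden.
At Stage I.2 the board must meet a production showing (weight exceeds 21): on (b) the weight is 16, which does not exceed 21, so (b) does not meet the standard.
  The board does not carry Stage I.2.
The shareholder prevails on this issue.
— Issue II —
At Stage II.1 the shareholder must meet the balance of probabilities (weight is at least 49): on (c) the weight is 51, ≥ 49, so (c) meets the standard; on (d) the weight is 89 less the opposing 38 gives net 51, which does reach 49, so (d) meets the standard.
  The shareholder carries Stage II.1; the board now bears the burden.
At Stage II.2 the board must meet the balance of probabilities (weight is at least 49): on (e) the weight is 54, which does reach 49, so (e) meets the standard.
  All elements met at the final stage.
Every stage carried; the board prevails on this issue.
Per-issue: Issue I → shareholder; Issue II → board. The shareholder must prevail on at least one issue; overall, the shareholder prevails.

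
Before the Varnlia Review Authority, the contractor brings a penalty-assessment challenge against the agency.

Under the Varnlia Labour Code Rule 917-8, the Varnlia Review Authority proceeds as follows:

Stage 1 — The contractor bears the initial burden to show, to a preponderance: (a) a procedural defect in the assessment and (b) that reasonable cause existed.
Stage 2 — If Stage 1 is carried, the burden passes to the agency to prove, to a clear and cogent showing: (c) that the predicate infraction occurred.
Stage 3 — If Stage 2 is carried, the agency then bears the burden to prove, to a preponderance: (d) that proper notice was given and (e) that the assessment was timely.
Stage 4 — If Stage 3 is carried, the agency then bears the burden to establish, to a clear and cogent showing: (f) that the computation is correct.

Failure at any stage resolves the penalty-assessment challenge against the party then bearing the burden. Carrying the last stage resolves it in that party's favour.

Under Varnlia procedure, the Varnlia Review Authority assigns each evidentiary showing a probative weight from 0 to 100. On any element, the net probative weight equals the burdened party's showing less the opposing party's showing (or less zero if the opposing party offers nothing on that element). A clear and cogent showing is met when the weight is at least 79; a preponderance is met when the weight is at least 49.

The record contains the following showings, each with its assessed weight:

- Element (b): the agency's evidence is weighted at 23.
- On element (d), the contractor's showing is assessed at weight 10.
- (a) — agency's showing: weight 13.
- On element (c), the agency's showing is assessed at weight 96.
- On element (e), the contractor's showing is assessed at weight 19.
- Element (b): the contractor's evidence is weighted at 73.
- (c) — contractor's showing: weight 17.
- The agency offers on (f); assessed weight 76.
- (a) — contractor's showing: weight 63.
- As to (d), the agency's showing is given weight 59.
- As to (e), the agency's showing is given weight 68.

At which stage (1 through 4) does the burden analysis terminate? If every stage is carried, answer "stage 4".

stage 4

Stage 1 (contractor, a preponderance, weight is at least 49): (a) net 63−13=50 ≥ 49 — meets; (b) net 73−23=50 ≥ 49 — meets.
  All elements met. The burden passes to the agency.
Stage 2 (agency, a clear and cogent showing, weight is at least 79): (c) net 96−17=79 ≥ 79 — meets.
  All elements met. The agency retains the burden for Stage 3.
Stage 3 (agency, a preponderance, weight is at least 49): (d) net 59−10=49 ≥ 49 — meets; (e) net 68−19=49 ≥ 49 — meets.
  Stage 3 carried; the burden remains with the agency.
Stage 4 (agency, a clear and cogent showing, weight is at least 79): (f) 76 < 79 — fails.
  Not every element is met, so the agency fails to carry Stage 4.
The analysis ends at Stage 4; the contractor prevails.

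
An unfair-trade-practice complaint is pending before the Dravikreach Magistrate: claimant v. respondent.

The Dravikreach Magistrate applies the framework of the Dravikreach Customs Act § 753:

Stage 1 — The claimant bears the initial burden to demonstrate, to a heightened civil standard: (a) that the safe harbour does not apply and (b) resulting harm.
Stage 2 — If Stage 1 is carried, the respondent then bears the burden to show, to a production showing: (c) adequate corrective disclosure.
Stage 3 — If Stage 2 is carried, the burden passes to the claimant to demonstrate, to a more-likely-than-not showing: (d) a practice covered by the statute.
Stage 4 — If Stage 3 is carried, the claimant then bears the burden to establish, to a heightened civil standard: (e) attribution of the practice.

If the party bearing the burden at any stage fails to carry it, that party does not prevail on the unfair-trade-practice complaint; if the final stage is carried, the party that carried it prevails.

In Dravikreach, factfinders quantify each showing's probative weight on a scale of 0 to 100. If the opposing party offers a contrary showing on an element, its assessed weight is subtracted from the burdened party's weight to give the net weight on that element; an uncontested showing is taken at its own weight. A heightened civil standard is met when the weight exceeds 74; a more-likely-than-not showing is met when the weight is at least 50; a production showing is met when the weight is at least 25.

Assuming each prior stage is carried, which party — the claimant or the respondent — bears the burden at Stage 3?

claimant

Stage 3's rule assigns the burden to the claimant (to a more-likely-than-not showing).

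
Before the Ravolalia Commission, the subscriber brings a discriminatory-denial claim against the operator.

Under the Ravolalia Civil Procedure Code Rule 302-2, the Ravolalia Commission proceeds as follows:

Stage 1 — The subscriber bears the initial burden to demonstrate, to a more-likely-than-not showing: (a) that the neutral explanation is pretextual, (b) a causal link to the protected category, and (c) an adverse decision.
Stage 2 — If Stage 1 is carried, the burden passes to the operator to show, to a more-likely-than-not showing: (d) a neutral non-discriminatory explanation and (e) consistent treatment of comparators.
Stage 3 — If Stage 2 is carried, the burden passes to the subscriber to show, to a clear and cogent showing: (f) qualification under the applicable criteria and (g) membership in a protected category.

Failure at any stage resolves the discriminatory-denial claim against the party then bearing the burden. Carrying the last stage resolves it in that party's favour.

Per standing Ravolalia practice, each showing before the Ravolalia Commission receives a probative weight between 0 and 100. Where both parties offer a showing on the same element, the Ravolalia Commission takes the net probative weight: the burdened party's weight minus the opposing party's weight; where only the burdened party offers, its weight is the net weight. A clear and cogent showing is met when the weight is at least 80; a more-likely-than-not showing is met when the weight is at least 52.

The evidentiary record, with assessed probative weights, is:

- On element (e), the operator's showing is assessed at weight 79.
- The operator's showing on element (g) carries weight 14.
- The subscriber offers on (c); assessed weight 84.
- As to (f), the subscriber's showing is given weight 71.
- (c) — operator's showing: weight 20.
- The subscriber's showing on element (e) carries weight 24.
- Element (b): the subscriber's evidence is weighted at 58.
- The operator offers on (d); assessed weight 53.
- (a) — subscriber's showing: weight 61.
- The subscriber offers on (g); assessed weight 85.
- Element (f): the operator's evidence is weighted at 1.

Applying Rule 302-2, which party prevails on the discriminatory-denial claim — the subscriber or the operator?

Stage 1 — burden on subscriber; standard: a more-likely-than-not showing (weight is at least 52).
    (a): 61 ≥ 52 [met]
    (b): 58 ≥ 52 [met]
    (c): 84 − 20 = 64 ≥ 52 [met]
  Stage 1 is satisfied; the onus moves to the operator.
Stage 2 — burden on operator; standard: a more-likely-than-not showing (weight is at least 52).
    (d): 53 ≥ 52 [met]
    (e): 79 − 24 = 55 ≥ 52 [met]
  Stage 2 carried; the burden shifts to the subscriber.
Stage 3 — burden on subscriber; standard: a clear and cogent showing (weight is at least 80).
    (f): 71 − 1 = 70 < 80 [not met]
    (g): 85 − 14 = 71 < 80 [not met]
  The subscriber does not carry Stage 3.
So the operator prevails.

operator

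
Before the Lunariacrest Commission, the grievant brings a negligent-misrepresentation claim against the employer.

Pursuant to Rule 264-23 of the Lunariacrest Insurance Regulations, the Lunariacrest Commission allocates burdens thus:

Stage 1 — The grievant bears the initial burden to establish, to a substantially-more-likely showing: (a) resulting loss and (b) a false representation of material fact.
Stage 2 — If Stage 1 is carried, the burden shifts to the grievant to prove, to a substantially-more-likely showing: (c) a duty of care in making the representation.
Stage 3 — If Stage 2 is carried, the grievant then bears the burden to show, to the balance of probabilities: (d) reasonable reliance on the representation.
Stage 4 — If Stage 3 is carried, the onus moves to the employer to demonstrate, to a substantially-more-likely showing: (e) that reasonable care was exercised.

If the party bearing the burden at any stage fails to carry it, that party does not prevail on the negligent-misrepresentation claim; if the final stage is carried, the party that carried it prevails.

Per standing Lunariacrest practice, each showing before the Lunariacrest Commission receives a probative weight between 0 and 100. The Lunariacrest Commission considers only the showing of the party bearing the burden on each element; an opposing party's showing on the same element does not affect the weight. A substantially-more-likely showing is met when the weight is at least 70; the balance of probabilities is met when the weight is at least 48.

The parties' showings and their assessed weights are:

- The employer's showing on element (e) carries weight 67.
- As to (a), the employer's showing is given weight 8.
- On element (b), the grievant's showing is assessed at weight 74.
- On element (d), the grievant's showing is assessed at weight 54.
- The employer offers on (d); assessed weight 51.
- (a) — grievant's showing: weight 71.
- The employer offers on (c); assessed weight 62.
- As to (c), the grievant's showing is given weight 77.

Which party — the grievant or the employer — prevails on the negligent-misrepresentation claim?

grievant

At Stage 1 the grievant must meet a substantially-more-likely showing (weight is at least 70): on (a) the weight is 71 (the employer's 8 is given no effect), which does reach 70, so (a) meets the standard; on (b) the weight is 74, which does reach 70, so (b) meets the standard.
  All elements met. The grievant retains the burden for Stage 2.
At Stage 2 the grievant must meet a substantially-more-likely showing (weight is at least 70): on (c) the weight is 77 (the employer's 62 is given no effect), which does reach 70, so (c) meets the standard.
  Stage 2 carried; the burden remains with the grievant.
At Stage 3 the grievant must meet the balance of probabilities (weight is at least 48): on (d) the weight is 54 (the employer's 51 is given no effect), which does reach 48, so (d) meets the standard.
  The grievant carries Stage 3; the employer now bears the burden.
At Stage 4 the employer must meet a substantially-more-likely showing (weight is at least 70): on (e) the weight is 67, < 70, so (e) does not meet the standard.
  The employer does not carry Stage 4.
So the grievant prevails.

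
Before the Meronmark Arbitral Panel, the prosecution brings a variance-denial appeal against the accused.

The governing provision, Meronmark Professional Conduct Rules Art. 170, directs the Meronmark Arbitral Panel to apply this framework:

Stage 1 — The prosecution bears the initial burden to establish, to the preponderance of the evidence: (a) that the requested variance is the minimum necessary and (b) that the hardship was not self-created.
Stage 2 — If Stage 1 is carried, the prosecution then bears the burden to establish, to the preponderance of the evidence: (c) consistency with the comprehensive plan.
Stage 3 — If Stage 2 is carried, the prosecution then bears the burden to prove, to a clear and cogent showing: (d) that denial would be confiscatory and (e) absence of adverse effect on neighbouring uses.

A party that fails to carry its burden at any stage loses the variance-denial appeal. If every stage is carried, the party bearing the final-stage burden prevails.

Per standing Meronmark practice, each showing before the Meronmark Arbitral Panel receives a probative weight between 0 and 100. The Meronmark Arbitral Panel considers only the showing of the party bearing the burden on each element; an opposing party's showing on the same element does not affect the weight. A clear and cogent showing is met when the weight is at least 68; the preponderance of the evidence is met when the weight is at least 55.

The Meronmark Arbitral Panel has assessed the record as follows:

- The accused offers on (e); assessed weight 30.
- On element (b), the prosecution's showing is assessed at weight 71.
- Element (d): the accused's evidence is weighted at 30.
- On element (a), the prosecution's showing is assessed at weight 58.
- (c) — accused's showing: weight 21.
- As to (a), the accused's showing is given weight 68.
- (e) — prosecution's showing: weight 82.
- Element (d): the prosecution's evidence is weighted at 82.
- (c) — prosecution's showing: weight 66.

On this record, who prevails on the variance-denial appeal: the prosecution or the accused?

Stage 1 (prosecution, the preponderance of the evidence, weight is at least 55): (a) 58 (accused's 68 disregarded) ≥ 55 — meets; (b) 71 ≥ 55 — meets.
  Stage 1 carried; the burden remains with the prosecution.
Stage 2 (prosecution, the preponderance of the evidence, weight is at least 55): (c) 66 (accused's 21 disregarded) ≥ 55 — meets.
  Stage 2 is satisfied; the prosecution continues to bear the burden.
Stage 3 (prosecution, a clear and cogent showing, weight is at least 68): (d) 82 (accused's 30 disregarded) ≥ 68 — meets; (e) 82 (accused's 30 disregarded) ≥ 68 — meets.
  All elements met at the final stage.
All stages carried — the prosecution prevails.

prosecution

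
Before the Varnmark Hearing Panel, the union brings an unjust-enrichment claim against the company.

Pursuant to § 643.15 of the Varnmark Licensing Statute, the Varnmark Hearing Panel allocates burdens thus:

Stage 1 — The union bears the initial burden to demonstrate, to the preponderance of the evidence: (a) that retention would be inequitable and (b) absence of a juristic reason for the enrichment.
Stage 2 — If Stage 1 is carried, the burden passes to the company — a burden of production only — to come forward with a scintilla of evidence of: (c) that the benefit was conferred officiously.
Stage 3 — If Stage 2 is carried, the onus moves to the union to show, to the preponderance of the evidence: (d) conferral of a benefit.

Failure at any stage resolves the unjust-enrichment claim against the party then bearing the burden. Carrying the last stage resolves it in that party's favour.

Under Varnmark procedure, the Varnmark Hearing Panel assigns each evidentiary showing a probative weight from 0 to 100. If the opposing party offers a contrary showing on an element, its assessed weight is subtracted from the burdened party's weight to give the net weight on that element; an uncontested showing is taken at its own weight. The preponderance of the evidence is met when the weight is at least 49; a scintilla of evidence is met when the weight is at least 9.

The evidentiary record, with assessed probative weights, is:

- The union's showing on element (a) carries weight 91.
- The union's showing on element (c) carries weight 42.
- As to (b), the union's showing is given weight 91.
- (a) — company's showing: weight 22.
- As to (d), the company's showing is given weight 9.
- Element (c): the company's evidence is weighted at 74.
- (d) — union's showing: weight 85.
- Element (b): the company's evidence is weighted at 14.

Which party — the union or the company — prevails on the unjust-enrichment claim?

union

Stage 1 — burden on union; standard: the preponderance of the evidence (weight is at least 49).
    (a): 91 − 22 = 69 ≥ 49 [met]
    (b): 91 − 14 = 77 ≥ 49 [met]
  All elements met. The burden passes to the company.
Stage 2 — burden on company; standard: a scintilla of evidence (weight is at least 9).
    (c): 74 − 42 = 32 ≥ 9 [met]
  Stage 2 is satisfied; the onus moves to the union.
Stage 3 — burden on union; standard: the preponderance of the evidence (weight is at least 49).
    (d): 85 − 9 = 76 ≥ 49 [met]
  All elements met at the final stage.
All stages carried — the union prevails.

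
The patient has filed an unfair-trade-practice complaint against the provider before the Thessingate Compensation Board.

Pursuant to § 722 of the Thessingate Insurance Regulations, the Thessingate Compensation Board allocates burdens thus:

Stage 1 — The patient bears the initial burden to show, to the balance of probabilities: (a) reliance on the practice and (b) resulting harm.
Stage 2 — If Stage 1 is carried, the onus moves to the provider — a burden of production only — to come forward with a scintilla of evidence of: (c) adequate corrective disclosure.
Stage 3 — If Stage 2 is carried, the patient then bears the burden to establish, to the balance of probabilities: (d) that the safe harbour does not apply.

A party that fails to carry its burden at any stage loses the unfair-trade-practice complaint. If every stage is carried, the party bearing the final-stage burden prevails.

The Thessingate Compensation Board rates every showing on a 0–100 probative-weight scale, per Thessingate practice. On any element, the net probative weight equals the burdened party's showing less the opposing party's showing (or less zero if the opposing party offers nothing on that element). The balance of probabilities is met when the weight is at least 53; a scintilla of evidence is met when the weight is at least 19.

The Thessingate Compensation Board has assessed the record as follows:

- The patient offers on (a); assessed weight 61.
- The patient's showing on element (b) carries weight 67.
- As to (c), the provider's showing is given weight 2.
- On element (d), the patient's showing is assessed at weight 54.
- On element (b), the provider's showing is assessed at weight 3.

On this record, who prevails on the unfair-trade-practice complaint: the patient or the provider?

Stage 1 (patient, the balance of probabilities, weight is at least 53): (a) 61 ≥ 53 — meets; (b) net 67−3=64 ≥ 53 — meets.
  Stage 1 carried; the burden shifts to the provider.
Stage 2 (provider, a scintilla of evidence, weight is at least 19): (c) 2 < 19 — fails.
  Stage 2 not carried; the provider fails its burden.
So the patient prevails.

patient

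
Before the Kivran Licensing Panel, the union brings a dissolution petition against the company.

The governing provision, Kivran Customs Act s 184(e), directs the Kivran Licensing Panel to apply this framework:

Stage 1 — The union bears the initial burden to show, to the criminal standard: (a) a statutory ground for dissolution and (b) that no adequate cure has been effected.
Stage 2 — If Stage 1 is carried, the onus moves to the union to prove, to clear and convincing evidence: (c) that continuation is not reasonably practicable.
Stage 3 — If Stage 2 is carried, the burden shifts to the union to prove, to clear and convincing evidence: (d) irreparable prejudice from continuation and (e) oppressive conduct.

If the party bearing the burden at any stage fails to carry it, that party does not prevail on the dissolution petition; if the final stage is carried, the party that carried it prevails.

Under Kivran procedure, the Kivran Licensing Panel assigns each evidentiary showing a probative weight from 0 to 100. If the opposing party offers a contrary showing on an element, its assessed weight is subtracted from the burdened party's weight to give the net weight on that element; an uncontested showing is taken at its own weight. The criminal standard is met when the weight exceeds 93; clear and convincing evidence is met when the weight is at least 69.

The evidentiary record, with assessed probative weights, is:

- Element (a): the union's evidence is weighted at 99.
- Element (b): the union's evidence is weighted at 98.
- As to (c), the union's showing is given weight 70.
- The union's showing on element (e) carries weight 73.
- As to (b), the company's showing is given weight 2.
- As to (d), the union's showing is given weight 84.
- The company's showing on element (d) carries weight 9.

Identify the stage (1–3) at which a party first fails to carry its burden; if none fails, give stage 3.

Stage 1 — burden on union; standard: the criminal standard (weight exceeds 93).
    (a): 99 > 93 [met]
    (b): 98 − 2 = 96 > 93 [met]
  Stage 1 is satisfied; the union continues to bear the burden.
Stage 2 — burden on union; standard: clear and convincing evidence (weight is at least 69).
    (c): 70 ≥ 69 [met]
  All elements met. The union retains the burden for Stage 3.
Stage 3 — burden on union; standard: clear and convincing evidence (weight is at least 69).
    (d): 84 − 9 = 75 ≥ 69 [met]
    (e): 73 ≥ 69 [met]
  All elements met at the final stage.
With every stage satisfied, the union prevails.

stage 3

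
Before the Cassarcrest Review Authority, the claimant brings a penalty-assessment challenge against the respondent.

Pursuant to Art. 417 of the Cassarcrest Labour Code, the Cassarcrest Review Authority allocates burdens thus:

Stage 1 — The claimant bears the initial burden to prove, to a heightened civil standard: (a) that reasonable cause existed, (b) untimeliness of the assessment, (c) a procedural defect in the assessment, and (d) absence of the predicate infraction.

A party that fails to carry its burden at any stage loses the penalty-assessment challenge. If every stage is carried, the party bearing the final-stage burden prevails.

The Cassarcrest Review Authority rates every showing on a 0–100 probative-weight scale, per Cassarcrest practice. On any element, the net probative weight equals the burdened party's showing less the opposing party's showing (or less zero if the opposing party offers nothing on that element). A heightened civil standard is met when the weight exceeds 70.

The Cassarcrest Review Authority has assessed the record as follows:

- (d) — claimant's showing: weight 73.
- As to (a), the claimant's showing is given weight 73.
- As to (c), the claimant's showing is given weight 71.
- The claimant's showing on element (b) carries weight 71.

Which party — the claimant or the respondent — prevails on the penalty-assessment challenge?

At Stage 1 the claimant must meet a heightened civil standard (weight exceeds 70): on (a) the weight is 73, > 70, so (a) meets the standard; on (b) the weight is 71, > 70, so (b) meets the standard; on (c) the weight is 71, which does exceed 70, so (c) meets the standard; on (d) the weight is 73, > 70, so (d) meets the standard.
  Stage 1 carried; the final stage is satisfied.
All stages carried — the claimant prevails.

claimant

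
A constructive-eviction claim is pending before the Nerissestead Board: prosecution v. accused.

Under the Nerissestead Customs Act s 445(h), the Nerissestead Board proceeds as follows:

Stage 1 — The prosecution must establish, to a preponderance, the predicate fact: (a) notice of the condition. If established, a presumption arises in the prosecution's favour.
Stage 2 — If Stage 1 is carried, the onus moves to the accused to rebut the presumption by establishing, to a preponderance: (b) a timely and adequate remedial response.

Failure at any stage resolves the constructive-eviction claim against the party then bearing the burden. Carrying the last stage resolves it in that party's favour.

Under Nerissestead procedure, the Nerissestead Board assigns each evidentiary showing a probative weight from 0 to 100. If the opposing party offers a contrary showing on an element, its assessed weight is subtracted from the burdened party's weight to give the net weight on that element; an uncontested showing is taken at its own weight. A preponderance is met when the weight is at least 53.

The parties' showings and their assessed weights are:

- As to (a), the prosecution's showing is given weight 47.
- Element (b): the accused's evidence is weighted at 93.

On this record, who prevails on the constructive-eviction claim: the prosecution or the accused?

accused

At Stage 1 the prosecution must meet a preponderance (weight is at least 53): on (a) the weight is 47, which does not reach 53, so (a) does not meet the standard.
  The prosecution does not carry Stage 1.
The analysis ends at Stage 1; the accused prevails.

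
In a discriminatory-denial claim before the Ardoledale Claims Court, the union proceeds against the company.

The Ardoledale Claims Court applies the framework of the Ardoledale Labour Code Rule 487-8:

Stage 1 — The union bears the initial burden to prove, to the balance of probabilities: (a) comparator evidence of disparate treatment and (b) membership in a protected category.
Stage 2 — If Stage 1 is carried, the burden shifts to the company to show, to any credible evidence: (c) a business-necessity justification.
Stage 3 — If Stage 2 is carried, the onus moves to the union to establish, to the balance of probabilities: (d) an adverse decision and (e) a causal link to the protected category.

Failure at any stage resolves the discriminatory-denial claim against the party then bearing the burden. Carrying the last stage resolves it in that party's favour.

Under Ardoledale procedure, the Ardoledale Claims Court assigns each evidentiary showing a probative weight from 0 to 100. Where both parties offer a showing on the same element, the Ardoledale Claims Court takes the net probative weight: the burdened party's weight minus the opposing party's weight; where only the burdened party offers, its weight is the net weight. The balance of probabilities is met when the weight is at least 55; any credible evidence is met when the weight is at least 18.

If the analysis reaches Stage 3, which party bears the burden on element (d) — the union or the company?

Stage 3's rule assigns the burden to the union (to the balance of probabilities).

union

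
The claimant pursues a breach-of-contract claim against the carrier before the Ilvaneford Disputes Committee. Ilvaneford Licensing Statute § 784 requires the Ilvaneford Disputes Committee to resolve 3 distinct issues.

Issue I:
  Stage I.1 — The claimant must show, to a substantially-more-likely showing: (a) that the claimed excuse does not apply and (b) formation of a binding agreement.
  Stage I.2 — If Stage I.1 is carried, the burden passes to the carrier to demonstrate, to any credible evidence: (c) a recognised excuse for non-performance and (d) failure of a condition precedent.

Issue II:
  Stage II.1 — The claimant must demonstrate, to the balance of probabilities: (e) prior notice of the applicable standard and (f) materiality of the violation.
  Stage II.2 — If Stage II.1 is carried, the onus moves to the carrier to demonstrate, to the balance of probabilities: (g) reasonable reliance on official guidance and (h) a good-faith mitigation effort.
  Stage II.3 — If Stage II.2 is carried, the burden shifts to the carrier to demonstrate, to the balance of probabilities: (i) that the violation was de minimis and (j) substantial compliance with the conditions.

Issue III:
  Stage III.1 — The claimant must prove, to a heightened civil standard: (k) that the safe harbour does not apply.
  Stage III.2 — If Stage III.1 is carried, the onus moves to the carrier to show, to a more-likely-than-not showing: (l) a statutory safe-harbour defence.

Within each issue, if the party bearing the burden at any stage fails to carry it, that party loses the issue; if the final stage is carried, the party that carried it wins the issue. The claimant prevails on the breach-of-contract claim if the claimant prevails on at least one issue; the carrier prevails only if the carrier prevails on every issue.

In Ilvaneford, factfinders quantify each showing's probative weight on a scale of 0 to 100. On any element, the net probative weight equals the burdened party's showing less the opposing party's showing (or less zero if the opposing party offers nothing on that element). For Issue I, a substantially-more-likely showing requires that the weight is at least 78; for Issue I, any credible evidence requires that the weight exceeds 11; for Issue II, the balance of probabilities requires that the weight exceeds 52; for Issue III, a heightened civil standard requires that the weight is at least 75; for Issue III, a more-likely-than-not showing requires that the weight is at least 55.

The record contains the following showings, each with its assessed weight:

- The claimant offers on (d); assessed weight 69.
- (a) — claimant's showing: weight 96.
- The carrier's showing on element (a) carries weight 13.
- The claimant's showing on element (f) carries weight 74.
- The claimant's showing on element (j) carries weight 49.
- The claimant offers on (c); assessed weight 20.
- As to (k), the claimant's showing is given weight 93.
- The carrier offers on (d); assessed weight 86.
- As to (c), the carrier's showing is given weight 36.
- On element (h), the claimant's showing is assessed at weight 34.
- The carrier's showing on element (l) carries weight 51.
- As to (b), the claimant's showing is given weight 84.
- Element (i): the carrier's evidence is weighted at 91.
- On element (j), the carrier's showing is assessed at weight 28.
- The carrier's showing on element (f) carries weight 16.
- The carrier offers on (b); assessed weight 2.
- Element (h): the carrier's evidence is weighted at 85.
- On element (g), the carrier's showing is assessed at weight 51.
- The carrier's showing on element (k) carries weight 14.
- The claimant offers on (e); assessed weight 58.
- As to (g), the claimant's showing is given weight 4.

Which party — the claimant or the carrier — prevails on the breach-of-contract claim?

claimant

— Issue I —
Stage I.1 — burden on claimant; standard: a substantially-more-likely showing (weight is at least 78).
    (a): 96 − 13 = 83 ≥ 78 [met]
    (b): 84 − 2 = 82 ≥ 78 [met]
  Stage I.1 is satisfied; the onus moves to the carrier.
Stage I.2 — burden on carrier; standard: any credible evidence (weight exceeds 11).
    (c): 36 − 20 = 16 > 11 [met]
    (d): 86 − 69 = 17 > 11 [met]
  Stage I.2 carried; the final stage is satisfied.
With every stage satisfied, the carrier prevails on this issue.
— Issue II —
Stage II.1 (claimant, the balance of probabilities, weight exceeds 52): (e) 58 > 52 — meets; (f) net 74−16=58 > 52 — meets.
  All elements met. The burden passes to the carrier.
Stage II.2 (carrier, the balance of probabilities, weight exceeds 52): (g) net 51−4=47 ≤ 52 — fails; (h) net 85−34=51 ≤ 52 — fails.
  Not every element is met, so the carrier fails to carry Stage II.2.
So the claimant prevails on this issue.
— Issue III —
Stage III.1 — burden on claimant; standard: a heightened civil standard (weight is at least 75).
    (k): 93 − 14 = 79 ≥ 75 [met]
  Stage III.1 is satisfied; the onus moves to the carrier.
Stage III.2 — burden on carrier; standard: a more-likely-than-not showing (weight is at least 55).
    (l): 51 < 55 [not met]
  Stage III.2 not carried; the carrier fails its burden.
The claimant prevails on this issue.
Per-issue: Issue I → carrier; Issue II → claimant; Issue III → claimant. The claimant must prevail on at least one issue; overall, the claimant prevails.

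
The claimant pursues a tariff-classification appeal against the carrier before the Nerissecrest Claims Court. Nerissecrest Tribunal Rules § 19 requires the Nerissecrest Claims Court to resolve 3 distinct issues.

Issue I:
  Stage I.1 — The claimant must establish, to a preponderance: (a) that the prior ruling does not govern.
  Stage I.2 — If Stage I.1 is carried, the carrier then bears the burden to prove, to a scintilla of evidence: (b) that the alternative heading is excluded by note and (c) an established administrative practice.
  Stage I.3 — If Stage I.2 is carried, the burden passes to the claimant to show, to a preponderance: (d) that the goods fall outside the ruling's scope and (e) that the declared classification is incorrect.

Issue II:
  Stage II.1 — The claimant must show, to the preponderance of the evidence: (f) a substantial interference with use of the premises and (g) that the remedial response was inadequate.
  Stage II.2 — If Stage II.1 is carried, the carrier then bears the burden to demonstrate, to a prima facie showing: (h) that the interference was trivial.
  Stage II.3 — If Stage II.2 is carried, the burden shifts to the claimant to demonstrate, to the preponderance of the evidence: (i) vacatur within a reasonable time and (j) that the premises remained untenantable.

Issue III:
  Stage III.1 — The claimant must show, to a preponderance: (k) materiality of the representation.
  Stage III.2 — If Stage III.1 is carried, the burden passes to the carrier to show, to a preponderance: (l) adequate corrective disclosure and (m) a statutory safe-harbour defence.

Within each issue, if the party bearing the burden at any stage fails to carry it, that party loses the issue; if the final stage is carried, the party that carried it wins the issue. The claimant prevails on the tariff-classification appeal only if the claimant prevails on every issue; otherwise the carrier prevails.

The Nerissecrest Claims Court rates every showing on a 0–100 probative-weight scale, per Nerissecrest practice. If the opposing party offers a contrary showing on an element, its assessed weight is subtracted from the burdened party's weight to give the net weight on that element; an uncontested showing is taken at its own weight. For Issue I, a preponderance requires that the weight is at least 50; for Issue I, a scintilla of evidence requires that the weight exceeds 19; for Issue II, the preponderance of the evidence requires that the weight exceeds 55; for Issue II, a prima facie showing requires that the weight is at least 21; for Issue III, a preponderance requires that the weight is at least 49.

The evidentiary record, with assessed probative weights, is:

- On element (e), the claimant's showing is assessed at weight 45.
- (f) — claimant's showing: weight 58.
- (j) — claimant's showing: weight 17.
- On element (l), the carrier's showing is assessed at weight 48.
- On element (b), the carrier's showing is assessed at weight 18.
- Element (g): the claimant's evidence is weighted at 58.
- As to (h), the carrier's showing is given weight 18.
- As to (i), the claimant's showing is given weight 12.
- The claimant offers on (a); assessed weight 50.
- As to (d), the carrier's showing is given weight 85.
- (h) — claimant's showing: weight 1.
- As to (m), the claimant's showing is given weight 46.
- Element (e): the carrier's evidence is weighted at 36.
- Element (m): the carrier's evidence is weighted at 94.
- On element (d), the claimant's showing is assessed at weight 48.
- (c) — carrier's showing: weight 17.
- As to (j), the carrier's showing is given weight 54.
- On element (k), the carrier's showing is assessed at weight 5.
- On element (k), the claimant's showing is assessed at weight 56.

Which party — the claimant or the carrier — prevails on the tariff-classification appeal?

— Issue I —
At Stage I.1 the claimant must meet a preponderance (weight is at least 50): on (a) the weight is 50, ≥ 50, so (a) meets the standard.
  All elements met. The burden passes to the carrier.
At Stage I.2 the carrier must meet a scintilla of evidence (weight exceeds 19): on (b) the weight is 18, which does not exceed 19, so (b) does not meet the standard; on (c) the weight is 17, ≤ 19, so (c) does not meet the standard.
  The carrier does not carry Stage I.2.
So the claimant prevails on this issue.
— Issue II —
Stage II.1 — burden on claimant; standard: the preponderance of the evidence (weight exceeds 55).
    (f): 58 > 55 [met]
    (g): 58 > 55 [met]
  Stage II.1 is satisfied; the onus moves to the carrier.
Stage II.2 — burden on carrier; standard: a prima facie showing (weight is at least 21).
    (h): 18 − 1 = 17 < 21 [not met]
  Not every element is met, so the carrier fails to carry Stage II.2.
The analysis ends at Stage II.2; the claimant prevails on this issue.
— Issue III —
At Stage III.1 the claimant must meet a preponderance (weight is at least 49): on (k) the weight is 56 less the opposing 5 gives net 51, ≥ 49, so (k) meets the standard.
  All elements met. The burden passes to the carrier.
At Stage III.2 the carrier must meet a preponderance (weight is at least 49): on (l) the weight is 48, < 49, so (l) does not meet the standard; on (m) the weight is 94 less the opposing 46 gives net 48, which does not reach 49, so (m) does not meet the standard.
  Not every element is met, so the carrier fails to carry Stage III.2.
The claimant prevails on this issue.
Per-issue: Issue I → claimant; Issue II → claimant; Issue III → claimant. The claimant must prevail on every issue; overall, the claimant prevails.

claimant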